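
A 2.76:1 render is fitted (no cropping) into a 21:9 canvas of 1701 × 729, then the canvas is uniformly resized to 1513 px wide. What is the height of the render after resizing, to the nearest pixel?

Fitted into 1701×729, the render spans the width; its height is 1701 / 2.760 ≈ 616.30 px.
Scaling 1701 → 1513 is ×0.8895, so the height becomes 616.30 × 0.8895 ≈ 548.19 px.

548 px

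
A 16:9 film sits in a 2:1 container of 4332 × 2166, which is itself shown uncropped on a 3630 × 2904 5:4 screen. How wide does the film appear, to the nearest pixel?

16:9 in 4332×2166: fills the height, so the film is 3850.67 × 2166.00.
Second fit — the 2:1 canvas into 3630×2904 spans the width: 3630.00 × 1815.00 (×0.8380 from 4332×2166).
Applying the same ×0.8380: 3850.67 → 3226.67.

3227 px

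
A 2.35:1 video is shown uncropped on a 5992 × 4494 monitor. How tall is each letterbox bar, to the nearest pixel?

972 px

2.35:1 is wider than 4×3, so it spans the full width.
That makes the image 2549.79 px tall (5992 / 2.350).
Black = 4494 − 2549.79 = 1944.21 px, or 972.11 per bar.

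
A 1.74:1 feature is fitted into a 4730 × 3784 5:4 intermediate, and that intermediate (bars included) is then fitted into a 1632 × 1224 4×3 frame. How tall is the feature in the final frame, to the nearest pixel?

First fit — 1.74:1 into 4730×3784 spans the width: 4730.00 × 2718.39.
Second fit — the 5:4 canvas into 1632×1224 spans the height: 1530.00 × 1224.00 (×0.3235 from 4730×3784).
Applying the same ×0.3235: 2718.39 → 879.31.

879 px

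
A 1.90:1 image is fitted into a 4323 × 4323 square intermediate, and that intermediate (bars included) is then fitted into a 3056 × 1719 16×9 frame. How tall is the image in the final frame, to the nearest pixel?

1.90:1 in 4323×4323: fills the width, so the image is 4323.00 × 2275.26.
Second fit — the square canvas into 3056×1719 spans the height: 1719.00 × 1719.00 (×0.3976 from 4323×4323).
So the image's height is 2275.26 × 0.3976 ≈ 904.74.

905 px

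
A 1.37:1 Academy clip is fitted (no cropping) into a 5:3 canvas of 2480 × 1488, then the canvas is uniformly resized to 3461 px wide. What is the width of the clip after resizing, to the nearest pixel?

In the 2480×1488 frame the clip fills the height: width = 1488 × 1.370 ≈ 2038.56 px.
The frame scales by 3461/2480 = 1.3956; 2038.56 × 1.3956 ≈ 2844.94 px.

2845 px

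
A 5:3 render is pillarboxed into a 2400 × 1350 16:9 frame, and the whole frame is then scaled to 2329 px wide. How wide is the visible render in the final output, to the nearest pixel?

At 2400×1350 the render is height-limited, so width = 1350 × 5/3 ≈ 2250.00 px.
Resizing to 2329 px wide multiplies everything by 0.9704: 2250.00 → 2183.44 px.

2183 px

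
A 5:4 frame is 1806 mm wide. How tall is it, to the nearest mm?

1806·4/5 = 1444.80.

1445 mm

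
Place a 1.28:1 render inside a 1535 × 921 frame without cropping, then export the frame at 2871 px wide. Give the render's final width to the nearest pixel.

Fitted into 1535×921, the render spans the height; its width is 921 × 1.280 ≈ 1178.88 px.
The frame scales by 2871/1535 = 1.8704; 1178.88 × 1.8704 ≈ 2204.93 px.

2205 px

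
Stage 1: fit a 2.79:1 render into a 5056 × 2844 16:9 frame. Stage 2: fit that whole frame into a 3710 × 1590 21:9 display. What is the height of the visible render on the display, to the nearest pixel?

1013 px

First fit — 2.79:1 into 5056×2844 spans the width: 5056.00 × 1812.19.
The 16:9 canvas is height-limited in 3710×1590, giving 2826.67 × 1590.00; scale factor 0.5591.
Applying the same ×0.5591: 1812.19 → 1013.14.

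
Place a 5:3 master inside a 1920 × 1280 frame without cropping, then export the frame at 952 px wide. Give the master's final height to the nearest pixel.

Fitted into 1920×1280, the master spans the width; its height is 1920 × 3/5 ≈ 1152.00 px.
Resizing to 952 px wide multiplies everything by 0.4958: 1152.00 → 571.20 px.

571 px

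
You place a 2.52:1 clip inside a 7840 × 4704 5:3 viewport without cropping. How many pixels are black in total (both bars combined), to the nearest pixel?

12488249 pixels

Since 2.520 > 1.667, the clip is width-limited.
That makes the image 3111.1111 px tall (7840 / 2.520).
Leftover height: 4704 − 3111.1111 = 1592.8889 px.
That's 1592.8889 × 7840 ≈ 12488249 black pixels.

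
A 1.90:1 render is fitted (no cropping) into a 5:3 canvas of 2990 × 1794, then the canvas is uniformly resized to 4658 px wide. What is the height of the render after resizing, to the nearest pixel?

Fitted into 2990×1794, the render spans the width; its height is 2990 / 1.900 ≈ 1573.68 px.
Resizing to 4658 px wide multiplies everything by 1.5579: 1573.68 → 2451.58 px.

2452 px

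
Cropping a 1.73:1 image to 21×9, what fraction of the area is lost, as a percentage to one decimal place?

25.9%

Going from 1.73:1 to 21×9 means cutting height while keeping width.
Fraction kept = (1.730)/(2.333) ≈ 74.14%, so 25.86% is lost.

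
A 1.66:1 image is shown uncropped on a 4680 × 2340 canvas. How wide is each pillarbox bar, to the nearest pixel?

1.66:1 is narrower than Univisium 2:1, so it spans the full height.
That makes the image 3884.40 px wide (2340 × 1.660).
4680 − 3884.40 = 795.60 px of bars (397.80 each).

398 px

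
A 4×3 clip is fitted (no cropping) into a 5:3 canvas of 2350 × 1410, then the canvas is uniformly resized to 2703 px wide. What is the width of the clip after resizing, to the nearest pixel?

2162 px

At 2350×1410 the clip is height-limited, so width = 1410 × 4/3 ≈ 1880.00 px.
The frame scales by 2703/2350 = 1.1502; 1880.00 × 1.1502 ≈ 2162.40 px.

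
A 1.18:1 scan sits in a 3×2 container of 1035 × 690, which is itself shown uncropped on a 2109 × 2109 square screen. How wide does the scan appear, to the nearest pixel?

1659 px

Inside the 1035×690 canvas the scan is height-limited at 814.20 × 690.00.
The 3×2 canvas is width-limited in 2109×2109, giving 2109.00 × 1406.00; scale factor 2.0377.
So the scan's width is 814.20 × 2.0377 ≈ 1659.08.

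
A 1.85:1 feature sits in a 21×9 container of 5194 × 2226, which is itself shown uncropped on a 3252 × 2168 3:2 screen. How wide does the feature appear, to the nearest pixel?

2578 px

1.85:1 in 5194×2226: fills the height, so the feature is 4118.10 × 2226.00.
Second fit — the 21×9 canvas into 3252×2168 spans the width: 3252.00 × 1393.71 (×0.6261 from 5194×2226).
Applying the same ×0.6261: 4118.10 → 2578.37.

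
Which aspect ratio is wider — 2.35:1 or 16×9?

2.35:1

2.35 and 16×9 = 1.778; 2.35 > 1.778.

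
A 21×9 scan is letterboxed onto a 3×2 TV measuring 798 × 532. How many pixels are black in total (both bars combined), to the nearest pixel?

151620 pixels

21×9 (2.333) > 3×2 (1.500), so the scan fills the width.
The scan is 798 × 9/21 ≈ 342.0000 px tall.
532 − 342.0000 = 190.0000 px of bars.
Bar area = 190.0000 × 798 ≈ 151620 px.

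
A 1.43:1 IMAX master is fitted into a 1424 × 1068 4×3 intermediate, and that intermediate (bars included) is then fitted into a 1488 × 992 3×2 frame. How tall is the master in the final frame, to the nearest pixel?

925 px

Inside the 1424×1068 canvas the master is width-limited at 1424.00 × 995.80.
The 4×3 canvas is height-limited in 1488×992, giving 1322.67 × 992.00; scale factor 0.9288.
The master scales with it: height 995.80 × 0.9288 ≈ 924.94.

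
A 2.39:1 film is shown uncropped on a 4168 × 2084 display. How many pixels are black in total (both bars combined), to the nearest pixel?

1417399 pixels

2.39:1 is wider than Univisium 2:1, so it spans the full width.
That makes the image 1743.9331 px tall (4168 / 2.390).
Black = 2084 − 1743.9331 = 340.0669 px.
That's 340.0669 × 4168 ≈ 1417399 black pixels.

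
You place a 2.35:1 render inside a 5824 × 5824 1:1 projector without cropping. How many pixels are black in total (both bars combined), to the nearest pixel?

19485369 pixels

2.35:1 is wider than 1:1, so it spans the full width.
The render is 5824 / 2.350 ≈ 2478.2979 px tall.
Black = 5824 − 2478.2979 = 3345.7021 px.
Bar area = 3345.7021 × 5824 ≈ 19485369 px.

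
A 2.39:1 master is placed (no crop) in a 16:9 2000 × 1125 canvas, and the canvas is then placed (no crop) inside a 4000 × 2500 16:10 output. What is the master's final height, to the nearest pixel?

First fit — 2.39:1 into 2000×1125 spans the width: 2000.00 × 836.82.
Second fit — the 16:9 canvas into 4000×2500 spans the width: 4000.00 × 2250.00 (×2.0000 from 2000×1125).
The master scales with it: height 836.82 × 2.0000 ≈ 1673.64.

1674 px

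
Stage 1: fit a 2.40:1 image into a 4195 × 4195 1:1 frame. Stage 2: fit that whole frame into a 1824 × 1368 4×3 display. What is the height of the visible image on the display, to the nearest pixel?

570 px

Inside the 4195×4195 canvas the image is width-limited at 4195.00 × 1747.92.
The 1:1 canvas is height-limited in 1824×1368, giving 1368.00 × 1368.00; scale factor 0.3261.
Applying the same ×0.3261: 1747.92 → 570.00.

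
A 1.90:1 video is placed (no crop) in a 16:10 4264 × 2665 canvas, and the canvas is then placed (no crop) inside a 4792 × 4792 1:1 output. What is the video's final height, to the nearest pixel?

2522 px

First fit — 1.90:1 into 4264×2665 spans the width: 4264.00 × 2244.21.
16:10 in 4792×4792: fills the width, so the intermediate becomes 4792.00 × 2995.00 — a scale of ×1.1238.
Applying the same ×1.1238: 2244.21 → 2522.11.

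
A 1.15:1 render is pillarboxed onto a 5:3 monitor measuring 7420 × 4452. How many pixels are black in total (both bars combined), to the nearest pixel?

10240490 pixels

1.15:1 (1.150) < 5:3 (1.667), so the render fills the height.
That makes the image 5119.8000 px wide (4452 × 1.150).
Leftover width: 7420 − 5119.8000 = 2300.2000 px.
Across the 4452-px span: 2300.2000 × 4452 ≈ 10240490 px.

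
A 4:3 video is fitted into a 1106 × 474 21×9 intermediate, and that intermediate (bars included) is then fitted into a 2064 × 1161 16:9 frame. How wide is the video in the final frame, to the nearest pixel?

1179 px

First fit — 4:3 into 1106×474 spans the height: 632.00 × 474.00.
The 21×9 canvas is width-limited in 2064×1161, giving 2064.00 × 884.57; scale factor 1.8662.
So the video's width is 632.00 × 1.8662 ≈ 1179.43.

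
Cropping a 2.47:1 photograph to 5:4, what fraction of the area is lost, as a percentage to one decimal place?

The height stays; only width is cut (since 5:4 is narrower than 2.47:1).
Fraction kept = (1.250)/(2.470) ≈ 50.61%, so 49.39% is lost.

49.4%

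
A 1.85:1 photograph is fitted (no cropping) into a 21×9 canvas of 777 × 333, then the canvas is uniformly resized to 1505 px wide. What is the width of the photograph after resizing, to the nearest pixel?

1193 px

Fitted into 777×333, the photograph spans the height; its width is 333 × 1.850 ≈ 616.05 px.
The frame scales by 1505/777 = 1.9369; 616.05 × 1.9369 ≈ 1193.25 px.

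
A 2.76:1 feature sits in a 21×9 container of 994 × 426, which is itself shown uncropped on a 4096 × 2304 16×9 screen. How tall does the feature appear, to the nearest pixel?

First fit — 2.76:1 into 994×426 spans the width: 994.00 × 360.14.
21×9 in 4096×2304: fills the width, so the intermediate becomes 4096.00 × 1755.43 — a scale of ×4.1207.
Applying the same ×4.1207: 360.14 → 1484.06.

1484 px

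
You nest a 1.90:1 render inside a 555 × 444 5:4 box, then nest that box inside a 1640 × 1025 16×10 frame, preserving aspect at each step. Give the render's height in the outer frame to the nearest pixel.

674 px

Inside the 555×444 canvas the render is width-limited at 555.00 × 292.11.
Second fit — the 5:4 canvas into 1640×1025 spans the height: 1281.25 × 1025.00 (×2.3086 from 555×444).
Applying the same ×2.3086: 292.11 → 674.34.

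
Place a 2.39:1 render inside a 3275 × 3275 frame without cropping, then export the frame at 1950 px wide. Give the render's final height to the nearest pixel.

At 3275×3275 the render is width-limited, so height = 3275 / 2.390 ≈ 1370.29 px.
Scaling 3275 → 1950 is ×0.5954, so the height becomes 1370.29 × 0.5954 ≈ 815.90 px.

816 px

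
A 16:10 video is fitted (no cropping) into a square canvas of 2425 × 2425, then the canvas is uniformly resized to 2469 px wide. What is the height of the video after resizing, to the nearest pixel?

1543 px

At 2425×2425 the video is width-limited, so height = 2425 × 10/16 ≈ 1515.62 px.
Resizing to 2469 px wide multiplies everything by 1.0181: 1515.62 → 1543.12 px.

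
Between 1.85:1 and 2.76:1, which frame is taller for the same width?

1.85 and 2.76; 2.76 > 1.85. The smaller width-to-height ratio is the taller frame.

1.85:1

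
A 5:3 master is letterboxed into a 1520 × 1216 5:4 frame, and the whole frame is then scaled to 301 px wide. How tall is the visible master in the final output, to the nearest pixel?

At 1520×1216 the master is width-limited, so height = 1520 × 3/5 ≈ 912.00 px.
Scaling 1520 → 301 is ×0.1980, so the height becomes 912.00 × 0.1980 ≈ 180.60 px.

181 px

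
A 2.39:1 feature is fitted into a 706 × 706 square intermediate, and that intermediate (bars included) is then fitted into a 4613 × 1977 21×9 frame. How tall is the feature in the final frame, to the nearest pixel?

Inside the 706×706 canvas the feature is width-limited at 706.00 × 295.40.
square in 4613×1977: fills the height, so the intermediate becomes 1977.00 × 1977.00 — a scale of ×2.8003.
So the feature's height is 295.40 × 2.8003 ≈ 827.20.

827 px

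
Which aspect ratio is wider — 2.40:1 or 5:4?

2.4 and 5:4 = 1.25; 2.4 > 1.25.

2.40:1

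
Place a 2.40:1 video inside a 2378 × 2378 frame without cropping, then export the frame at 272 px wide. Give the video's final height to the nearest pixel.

Fitted into 2378×2378, the video spans the width; its height is 2378 / 2.400 ≈ 990.83 px.
Resizing to 272 px wide multiplies everything by 0.1144: 990.83 → 113.33 px.

113 px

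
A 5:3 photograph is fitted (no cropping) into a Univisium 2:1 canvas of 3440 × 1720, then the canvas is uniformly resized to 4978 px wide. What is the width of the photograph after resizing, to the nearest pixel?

4148 px

Fitted into 3440×1720, the photograph spans the height; its width is 1720 × 5/3 ≈ 2866.67 px.
Resizing to 4978 px wide multiplies everything by 1.4471: 2866.67 → 4148.33 px.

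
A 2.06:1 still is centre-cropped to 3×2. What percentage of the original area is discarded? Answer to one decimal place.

3×2 is narrower than 2.06:1, so the crop keeps the full height and trims the width.
(1.500)/(2.060) ≈ 0.728 of the area survives, leaving 27.18% discarded.

27.2%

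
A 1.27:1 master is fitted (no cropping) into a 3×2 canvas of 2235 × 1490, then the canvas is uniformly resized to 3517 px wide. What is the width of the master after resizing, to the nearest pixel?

Fitted into 2235×1490, the master spans the height; its width is 1490 × 1.270 ≈ 1892.30 px.
The frame scales by 3517/2235 = 1.5736; 1892.30 × 1.5736 ≈ 2977.73 px.

2978 px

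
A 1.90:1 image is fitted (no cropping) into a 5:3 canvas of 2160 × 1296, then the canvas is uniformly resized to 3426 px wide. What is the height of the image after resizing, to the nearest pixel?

In the 2160×1296 frame the image fills the width: height = 2160 / 1.900 ≈ 1136.84 px.
Scaling 2160 → 3426 is ×1.5861, so the height becomes 1136.84 × 1.5861 ≈ 1803.16 px.

1803 px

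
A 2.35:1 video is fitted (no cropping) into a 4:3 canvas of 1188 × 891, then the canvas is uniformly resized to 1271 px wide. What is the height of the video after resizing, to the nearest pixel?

541 px

Fitted into 1188×891, the video spans the width; its height is 1188 / 2.350 ≈ 505.53 px.
Resizing to 1271 px wide multiplies everything by 1.0699: 505.53 → 540.85 px.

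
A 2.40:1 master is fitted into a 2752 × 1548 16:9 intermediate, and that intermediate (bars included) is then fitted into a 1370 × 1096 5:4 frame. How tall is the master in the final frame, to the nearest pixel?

571 px

2.40:1 in 2752×1548: fills the width, so the master is 2752.00 × 1146.67.
16:9 in 1370×1096: fills the width, so the intermediate becomes 1370.00 × 770.62 — a scale of ×0.4978.
So the master's height is 1146.67 × 0.4978 ≈ 570.83.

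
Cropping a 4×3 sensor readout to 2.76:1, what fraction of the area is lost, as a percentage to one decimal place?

51.7%

The width stays; only height is cut (since 2.76:1 is wider than 4×3).
(1.333)/(2.760) ≈ 0.483 of the area survives, leaving 51.69% discarded.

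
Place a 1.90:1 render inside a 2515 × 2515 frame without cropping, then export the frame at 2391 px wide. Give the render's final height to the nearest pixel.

1258 px

At 2515×2515 the render is width-limited, so height = 2515 / 1.900 ≈ 1323.68 px.
Scaling 2515 → 2391 is ×0.9507, so the height becomes 1323.68 × 0.9507 ≈ 1258.42 px.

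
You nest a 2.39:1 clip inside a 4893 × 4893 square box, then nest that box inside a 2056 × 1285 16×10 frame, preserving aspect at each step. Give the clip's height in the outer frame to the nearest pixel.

538 px

First fit — 2.39:1 into 4893×4893 spans the width: 4893.00 × 2047.28.
Second fit — the square canvas into 2056×1285 spans the height: 1285.00 × 1285.00 (×0.2626 from 4893×4893).
The clip scales with it: height 2047.28 × 0.2626 ≈ 537.66.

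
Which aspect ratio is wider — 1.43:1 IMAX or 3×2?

3×2

1.43 and 3×2 = 1.5; 1.5 > 1.43.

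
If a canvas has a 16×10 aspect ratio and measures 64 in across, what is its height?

At 16×10, 64·10/16 ≈ 40.

40 in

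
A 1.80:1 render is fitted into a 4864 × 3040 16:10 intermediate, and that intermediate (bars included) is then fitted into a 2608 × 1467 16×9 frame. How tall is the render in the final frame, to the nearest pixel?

Inside the 4864×3040 canvas the render is width-limited at 4864.00 × 2702.22.
16:10 in 2608×1467: fills the height, so the intermediate becomes 2347.20 × 1467.00 — a scale of ×0.4826.
The render scales with it: height 2702.22 × 0.4826 ≈ 1304.00.

1304 px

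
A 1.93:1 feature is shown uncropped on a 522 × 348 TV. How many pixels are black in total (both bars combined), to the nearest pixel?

40473 pixels

1.93:1 (1.930) > 3:2 (1.500), so the feature fills the width.
Content height = 522 / 1.930 ≈ 270.4663 px.
Black = 348 − 270.4663 = 77.5337 px.
That's 77.5337 × 522 ≈ 40473 black pixels.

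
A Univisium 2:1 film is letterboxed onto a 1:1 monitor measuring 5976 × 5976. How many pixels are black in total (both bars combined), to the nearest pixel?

Univisium 2:1 is wider than 1:1, so it spans the full width.
Content height = 5976 × 1/2 ≈ 2988.0000 px.
Black = 5976 − 2988.0000 = 2988.0000 px.
Bar area = 2988.0000 × 5976 ≈ 17856288 px.

17856288 pixels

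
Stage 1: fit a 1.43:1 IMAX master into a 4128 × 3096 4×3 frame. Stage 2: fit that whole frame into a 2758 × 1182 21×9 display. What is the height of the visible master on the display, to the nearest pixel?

1.43:1 IMAX in 4128×3096: fills the width, so the master is 4128.00 × 2886.71.
4×3 in 2758×1182: fills the height, so the intermediate becomes 1576.00 × 1182.00 — a scale of ×0.3818.
So the master's height is 2886.71 × 0.3818 ≈ 1102.10.

1102 px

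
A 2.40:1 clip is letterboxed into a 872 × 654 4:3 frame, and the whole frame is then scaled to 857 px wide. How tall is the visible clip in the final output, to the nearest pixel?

357 px

At 872×654 the clip is width-limited, so height = 872 / 2.400 ≈ 363.33 px.
The frame scales by 857/872 = 0.9828; 363.33 × 0.9828 ≈ 357.08 px.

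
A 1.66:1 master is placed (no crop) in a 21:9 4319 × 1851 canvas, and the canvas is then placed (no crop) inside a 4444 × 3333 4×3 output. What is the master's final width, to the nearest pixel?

3162 px

First fit — 1.66:1 into 4319×1851 spans the height: 3072.66 × 1851.00.
The 21:9 canvas is width-limited in 4444×3333, giving 4444.00 × 1904.57; scale factor 1.0289.
So the master's width is 3072.66 × 1.0289 ≈ 3161.59.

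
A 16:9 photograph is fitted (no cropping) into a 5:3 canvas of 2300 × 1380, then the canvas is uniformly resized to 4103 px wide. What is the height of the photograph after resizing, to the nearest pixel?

2308 px

At 2300×1380 the photograph is width-limited, so height = 2300 × 9/16 ≈ 1293.75 px.
The frame scales by 4103/2300 = 1.7839; 1293.75 × 1.7839 ≈ 2307.94 px.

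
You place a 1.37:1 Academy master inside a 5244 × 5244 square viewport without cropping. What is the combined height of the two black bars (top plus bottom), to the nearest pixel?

Since 1.370 > 1.000, the master is width-limited.
Content height = 5244 / 1.370 ≈ 3827.74 px.
Black = 5244 − 3827.74 = 1416.26 px.

1416 px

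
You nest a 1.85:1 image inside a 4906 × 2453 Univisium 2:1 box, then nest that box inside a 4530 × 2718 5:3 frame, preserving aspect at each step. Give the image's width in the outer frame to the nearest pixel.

4190 px

Inside the 4906×2453 canvas the image is height-limited at 4538.05 × 2453.00.
The Univisium 2:1 canvas is width-limited in 4530×2718, giving 4530.00 × 2265.00; scale factor 0.9234.
Applying the same ×0.9234: 4538.05 → 4190.25.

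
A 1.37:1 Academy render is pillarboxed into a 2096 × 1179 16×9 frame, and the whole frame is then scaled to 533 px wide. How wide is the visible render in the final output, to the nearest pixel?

411 px

Fitted into 2096×1179, the render spans the height; its width is 1179 × 1.370 ≈ 1615.23 px.
Scaling 2096 → 533 is ×0.2543, so the width becomes 1615.23 × 0.2543 ≈ 410.74 px.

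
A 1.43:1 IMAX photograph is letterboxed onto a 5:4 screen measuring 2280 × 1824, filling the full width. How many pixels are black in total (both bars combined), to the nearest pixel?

That makes the image 1594.4056 px tall (2280 / 1.430).
Black = 1824 − 1594.4056 = 229.5944 px.
That's 229.5944 × 2280 ≈ 523475 black pixels.

523475 pixels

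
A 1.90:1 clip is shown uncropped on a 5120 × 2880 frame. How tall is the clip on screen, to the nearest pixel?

Since 1.900 > 1.778, the clip is width-limited.
The clip is 5120 / 1.900 ≈ 2694.74 px tall.

2695 px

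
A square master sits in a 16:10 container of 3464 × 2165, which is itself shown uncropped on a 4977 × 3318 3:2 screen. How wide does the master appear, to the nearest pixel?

First fit — square into 3464×2165 spans the height: 2165.00 × 2165.00.
The 16:10 canvas is width-limited in 4977×3318, giving 4977.00 × 3110.62; scale factor 1.4368.
The master scales with it: width 2165.00 × 1.4368 ≈ 3110.62.

3111 px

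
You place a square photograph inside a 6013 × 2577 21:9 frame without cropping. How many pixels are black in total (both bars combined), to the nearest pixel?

Since 1.000 < 2.333, the photograph is height-limited.
That makes the image 2577.0000 px wide (2577 × 1/1).
Black = 6013 − 2577.0000 = 3436.0000 px.
That's 3436.0000 × 2577 ≈ 8854572 black pixels.

8854572 pixels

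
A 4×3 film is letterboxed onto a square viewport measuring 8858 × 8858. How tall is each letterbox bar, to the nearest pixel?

Since 1.333 > 1.000, the film is width-limited.
The film is 8858 × 3/4 ≈ 6643.50 px tall.
Leftover height: 8858 − 6643.50 = 2214.50 px → 1107.25 each side.

1107 px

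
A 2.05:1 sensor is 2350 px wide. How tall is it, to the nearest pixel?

Height = 2350 / 2.050 = 1146.34.

1146 px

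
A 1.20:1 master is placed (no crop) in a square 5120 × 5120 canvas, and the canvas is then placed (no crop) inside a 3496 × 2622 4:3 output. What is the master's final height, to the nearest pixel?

2185 px

Inside the 5120×5120 canvas the master is width-limited at 5120.00 × 4266.67.
The square canvas is height-limited in 3496×2622, giving 2622.00 × 2622.00; scale factor 0.5121.
So the master's height is 4266.67 × 0.5121 ≈ 2185.00.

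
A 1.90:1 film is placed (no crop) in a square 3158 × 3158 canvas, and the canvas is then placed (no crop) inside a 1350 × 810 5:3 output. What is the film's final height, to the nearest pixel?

1.90:1 in 3158×3158: fills the width, so the film is 3158.00 × 1662.11.
Second fit — the square canvas into 1350×810 spans the height: 810.00 × 810.00 (×0.2565 from 3158×3158).
Applying the same ×0.2565: 1662.11 → 426.32.

426 px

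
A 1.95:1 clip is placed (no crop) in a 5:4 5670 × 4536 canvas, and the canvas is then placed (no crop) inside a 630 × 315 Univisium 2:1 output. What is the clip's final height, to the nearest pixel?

Inside the 5670×4536 canvas the clip is width-limited at 5670.00 × 2907.69.
The 5:4 canvas is height-limited in 630×315, giving 393.75 × 315.00; scale factor 0.0694.
The clip scales with it: height 2907.69 × 0.0694 ≈ 201.92.

202 px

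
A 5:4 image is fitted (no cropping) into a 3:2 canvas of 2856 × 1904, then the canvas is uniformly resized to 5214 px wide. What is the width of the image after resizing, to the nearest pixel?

4345 px

Fitted into 2856×1904, the image spans the height; its width is 1904 × 5/4 ≈ 2380.00 px.
Resizing to 5214 px wide multiplies everything by 1.8256: 2380.00 → 4345.00 px.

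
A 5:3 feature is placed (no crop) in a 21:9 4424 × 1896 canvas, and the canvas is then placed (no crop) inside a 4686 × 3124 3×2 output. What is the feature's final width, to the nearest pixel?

First fit — 5:3 into 4424×1896 spans the height: 3160.00 × 1896.00.
Second fit — the 21:9 canvas into 4686×3124 spans the width: 4686.00 × 2008.29 (×1.0592 from 4424×1896).
The feature scales with it: width 3160.00 × 1.0592 ≈ 3347.14.

3347 px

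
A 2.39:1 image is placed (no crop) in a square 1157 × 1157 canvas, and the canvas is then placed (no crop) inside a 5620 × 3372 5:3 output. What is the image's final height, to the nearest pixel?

Inside the 1157×1157 canvas the image is width-limited at 1157.00 × 484.10.
square in 5620×3372: fills the height, so the intermediate becomes 3372.00 × 3372.00 — a scale of ×2.9144.
The image scales with it: height 484.10 × 2.9144 ≈ 1410.88.

1411 px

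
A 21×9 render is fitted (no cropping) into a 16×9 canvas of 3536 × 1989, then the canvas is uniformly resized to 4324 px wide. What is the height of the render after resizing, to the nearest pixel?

In the 3536×1989 frame the render fills the width: height = 3536 × 9/21 ≈ 1515.43 px.
Resizing to 4324 px wide multiplies everything by 1.2229: 1515.43 → 1853.14 px.

1853 px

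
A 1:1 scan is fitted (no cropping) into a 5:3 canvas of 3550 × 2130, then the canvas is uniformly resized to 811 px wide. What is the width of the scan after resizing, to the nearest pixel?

Fitted into 3550×2130, the scan spans the height; its width is 2130 × 1/1 ≈ 2130.00 px.
Scaling 3550 → 811 is ×0.2285, so the width becomes 2130.00 × 0.2285 ≈ 486.60 px.

487 px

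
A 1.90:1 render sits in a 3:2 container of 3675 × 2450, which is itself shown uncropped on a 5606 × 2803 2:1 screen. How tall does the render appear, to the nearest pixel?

2213 px

Inside the 3675×2450 canvas the render is width-limited at 3675.00 × 1934.21.
The 3:2 canvas is height-limited in 5606×2803, giving 4204.50 × 2803.00; scale factor 1.1441.
Applying the same ×1.1441: 1934.21 → 2212.89.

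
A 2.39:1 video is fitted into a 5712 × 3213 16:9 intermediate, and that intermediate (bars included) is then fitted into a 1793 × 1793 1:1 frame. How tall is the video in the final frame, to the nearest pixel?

750 px

2.39:1 in 5712×3213: fills the width, so the video is 5712.00 × 2389.96.
16:9 in 1793×1793: fills the width, so the intermediate becomes 1793.00 × 1008.56 — a scale of ×0.3139.
So the video's height is 2389.96 × 0.3139 ≈ 750.21.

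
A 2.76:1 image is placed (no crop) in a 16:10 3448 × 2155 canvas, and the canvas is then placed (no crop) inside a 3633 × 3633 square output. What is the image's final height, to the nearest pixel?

1316 px

Inside the 3448×2155 canvas the image is width-limited at 3448.00 × 1249.28.
Second fit — the 16:10 canvas into 3633×3633 spans the width: 3633.00 × 2270.62 (×1.0537 from 3448×2155).
Applying the same ×1.0537: 1249.28 → 1316.30.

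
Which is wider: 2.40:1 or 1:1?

2.4 and 1; 2.4 > 1.

2.40:1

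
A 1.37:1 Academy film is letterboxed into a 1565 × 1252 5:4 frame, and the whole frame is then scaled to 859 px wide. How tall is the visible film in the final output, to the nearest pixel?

In the 1565×1252 frame the film fills the width: height = 1565 / 1.370 ≈ 1142.34 px.
Resizing to 859 px wide multiplies everything by 0.5489: 1142.34 → 627.01 px.

627 px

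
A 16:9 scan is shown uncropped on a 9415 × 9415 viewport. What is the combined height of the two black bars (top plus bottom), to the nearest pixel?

4119 px

16:9 (1.778) > square (1.000), so the scan fills the width.
The scan is 9415 × 9/16 ≈ 5295.94 px tall.
Black = 9415 − 5295.94 = 4119.06 px.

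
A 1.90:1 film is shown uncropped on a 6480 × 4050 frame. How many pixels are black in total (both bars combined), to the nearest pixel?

1.90:1 is wider than 16:10, so it spans the full width.
The film is 6480 / 1.900 ≈ 3410.5263 px tall.
Leftover height: 4050 − 3410.5263 = 639.4737 px.
Across the 6480-px span: 639.4737 × 6480 ≈ 4143789 px.

4143789 pixels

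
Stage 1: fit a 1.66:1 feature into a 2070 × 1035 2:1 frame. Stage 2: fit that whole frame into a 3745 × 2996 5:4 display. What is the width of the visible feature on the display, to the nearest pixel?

First fit — 1.66:1 into 2070×1035 spans the height: 1718.10 × 1035.00.
The 2:1 canvas is width-limited in 3745×2996, giving 3745.00 × 1872.50; scale factor 1.8092.
So the feature's width is 1718.10 × 1.8092 ≈ 3108.35.

3108 px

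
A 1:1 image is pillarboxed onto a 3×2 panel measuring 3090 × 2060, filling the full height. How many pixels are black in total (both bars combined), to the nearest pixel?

2121800 pixels

Content width = 2060 × 1/1 ≈ 2060.0000 px.
Leftover width: 3090 − 2060.0000 = 1030.0000 px.
Across the 2060-px span: 1030.0000 × 2060 ≈ 2121800 px.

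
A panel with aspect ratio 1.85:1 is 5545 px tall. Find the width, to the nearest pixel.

10258 px

5545 × 1.850 = 10258.25.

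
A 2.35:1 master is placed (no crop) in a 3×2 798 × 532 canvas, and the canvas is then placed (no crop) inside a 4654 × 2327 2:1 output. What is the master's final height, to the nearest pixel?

1485 px

First fit — 2.35:1 into 798×532 spans the width: 798.00 × 339.57.
3×2 in 4654×2327: fills the height, so the intermediate becomes 3490.50 × 2327.00 — a scale of ×4.3741.
Applying the same ×4.3741: 339.57 → 1485.32.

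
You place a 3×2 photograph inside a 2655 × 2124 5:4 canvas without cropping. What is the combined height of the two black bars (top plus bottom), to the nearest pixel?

3×2 (1.500) > 5:4 (1.250), so the photograph fills the width.
Content height = 2655 × 2/3 ≈ 1770.00 px.
Black = 2124 − 1770.00 = 354.00 px.

354 px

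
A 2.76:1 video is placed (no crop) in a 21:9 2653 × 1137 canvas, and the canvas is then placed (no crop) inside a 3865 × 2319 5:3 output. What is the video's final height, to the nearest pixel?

2.76:1 in 2653×1137: fills the width, so the video is 2653.00 × 961.23.
The 21:9 canvas is width-limited in 3865×2319, giving 3865.00 × 1656.43; scale factor 1.4568.
Applying the same ×1.4568: 961.23 → 1400.36.

1400 px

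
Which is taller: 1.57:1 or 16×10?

1.57:1

1.57 and 16×10 = 1.6; 1.6 > 1.57. The smaller width-to-height ratio is the taller frame.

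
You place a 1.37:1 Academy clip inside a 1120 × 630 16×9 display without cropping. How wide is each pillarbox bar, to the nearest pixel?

1.37:1 Academy is narrower than 16×9, so it spans the full height.
The clip is 630 × 1.370 ≈ 863.10 px wide.
Black = 1120 − 863.10 = 256.90 px, or 128.45 per bar.

128 px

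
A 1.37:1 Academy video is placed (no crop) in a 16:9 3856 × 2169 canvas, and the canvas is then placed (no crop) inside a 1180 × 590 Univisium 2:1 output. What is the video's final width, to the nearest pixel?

808 px

1.37:1 Academy in 3856×2169: fills the height, so the video is 2971.53 × 2169.00.
The 16:9 canvas is height-limited in 1180×590, giving 1048.89 × 590.00; scale factor 0.2720.
The video scales with it: width 2971.53 × 0.2720 ≈ 808.30.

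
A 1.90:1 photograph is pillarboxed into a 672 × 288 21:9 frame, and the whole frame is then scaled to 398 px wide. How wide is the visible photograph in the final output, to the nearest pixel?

At 672×288 the photograph is height-limited, so width = 288 × 1.900 ≈ 547.20 px.
Resizing to 398 px wide multiplies everything by 0.5923: 547.20 → 324.09 px.

324 px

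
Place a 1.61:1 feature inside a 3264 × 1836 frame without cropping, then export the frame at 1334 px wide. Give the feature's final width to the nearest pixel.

1208 px

Fitted into 3264×1836, the feature spans the height; its width is 1836 × 1.610 ≈ 2955.96 px.
The frame scales by 1334/3264 = 0.4087; 2955.96 × 0.4087 ≈ 1208.10 px.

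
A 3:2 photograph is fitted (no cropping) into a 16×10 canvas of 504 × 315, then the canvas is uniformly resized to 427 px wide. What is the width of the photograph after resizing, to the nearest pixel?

At 504×315 the photograph is height-limited, so width = 315 × 3/2 ≈ 472.50 px.
The frame scales by 427/504 = 0.8472; 472.50 × 0.8472 ≈ 400.31 px.

400 px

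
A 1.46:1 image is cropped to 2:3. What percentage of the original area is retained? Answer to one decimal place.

45.7%

2:3 is narrower than 1.46:1, so the crop keeps the full height and trims the width.
(0.667)/(1.460) ≈ 0.457 of the area survives.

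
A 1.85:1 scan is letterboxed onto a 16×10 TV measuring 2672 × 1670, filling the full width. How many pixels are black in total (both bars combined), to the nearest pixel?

603005 pixels

That makes the image 1444.3243 px tall (2672 / 1.850).
Leftover height: 1670 − 1444.3243 = 225.6757 px.
That's 225.6757 × 2672 ≈ 603005 black pixels.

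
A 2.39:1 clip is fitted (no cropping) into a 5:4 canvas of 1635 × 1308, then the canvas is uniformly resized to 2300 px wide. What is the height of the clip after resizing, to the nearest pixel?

In the 1635×1308 frame the clip fills the width: height = 1635 / 2.390 ≈ 684.10 px.
The frame scales by 2300/1635 = 1.4067; 684.10 × 1.4067 ≈ 962.34 px.

962 px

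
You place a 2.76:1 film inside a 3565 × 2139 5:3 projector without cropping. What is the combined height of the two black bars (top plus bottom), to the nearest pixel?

847 px

2.76:1 (2.760) > 5:3 (1.667), so the film fills the width.
The film is 3565 / 2.760 ≈ 1291.67 px tall.
2139 − 1291.67 = 847.33 px of bars.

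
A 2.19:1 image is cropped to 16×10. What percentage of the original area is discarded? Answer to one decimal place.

16×10 is narrower than 2.19:1, so the crop keeps the full height and trims the width.
(1.600)/(2.190) ≈ 0.731 of the area survives, leaving 26.94% discarded.

26.9%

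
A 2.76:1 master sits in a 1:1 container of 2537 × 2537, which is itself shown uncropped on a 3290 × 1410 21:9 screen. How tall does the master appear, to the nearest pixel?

511 px

First fit — 2.76:1 into 2537×2537 spans the width: 2537.00 × 919.20.
Second fit — the 1:1 canvas into 3290×1410 spans the height: 1410.00 × 1410.00 (×0.5558 from 2537×2537).
Applying the same ×0.5558: 919.20 → 510.87.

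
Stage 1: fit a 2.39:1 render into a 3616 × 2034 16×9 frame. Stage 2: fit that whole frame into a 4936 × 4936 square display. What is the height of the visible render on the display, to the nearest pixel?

2.39:1 in 3616×2034: fills the width, so the render is 3616.00 × 1512.97.
16×9 in 4936×4936: fills the width, so the intermediate becomes 4936.00 × 2776.50 — a scale of ×1.3650.
Applying the same ×1.3650: 1512.97 → 2065.27.

2065 px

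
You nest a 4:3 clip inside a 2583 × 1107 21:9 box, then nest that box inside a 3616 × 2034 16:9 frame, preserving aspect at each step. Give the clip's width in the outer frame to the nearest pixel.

2066 px

First fit — 4:3 into 2583×1107 spans the height: 1476.00 × 1107.00.
Second fit — the 21:9 canvas into 3616×2034 spans the width: 3616.00 × 1549.71 (×1.3999 from 2583×1107).
The clip scales with it: width 1476.00 × 1.3999 ≈ 2066.29.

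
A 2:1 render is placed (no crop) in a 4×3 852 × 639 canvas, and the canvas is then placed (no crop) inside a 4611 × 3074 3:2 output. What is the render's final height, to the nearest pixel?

First fit — 2:1 into 852×639 spans the width: 852.00 × 426.00.
4×3 in 4611×3074: fills the height, so the intermediate becomes 4098.67 × 3074.00 — a scale of ×4.8106.
The render scales with it: height 426.00 × 4.8106 ≈ 2049.33.

2049 px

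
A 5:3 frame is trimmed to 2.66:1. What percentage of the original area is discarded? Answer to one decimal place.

Going from 5:3 to 2.66:1 means cutting height while keeping width.
Area ratio = (1.667)/(2.660) = 62.66%; the remaining 37.34% is cropped out.

37.3%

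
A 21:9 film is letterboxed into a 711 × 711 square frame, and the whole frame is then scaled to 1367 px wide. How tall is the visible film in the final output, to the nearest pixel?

586 px

Fitted into 711×711, the film spans the width; its height is 711 × 9/21 ≈ 304.71 px.
The frame scales by 1367/711 = 1.9226; 304.71 × 1.9226 ≈ 585.86 px.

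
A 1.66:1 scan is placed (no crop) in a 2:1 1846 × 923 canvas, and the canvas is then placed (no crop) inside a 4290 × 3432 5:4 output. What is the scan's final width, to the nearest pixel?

3561 px

First fit — 1.66:1 into 1846×923 spans the height: 1532.18 × 923.00.
The 2:1 canvas is width-limited in 4290×3432, giving 4290.00 × 2145.00; scale factor 2.3239.
So the scan's width is 1532.18 × 2.3239 ≈ 3560.70.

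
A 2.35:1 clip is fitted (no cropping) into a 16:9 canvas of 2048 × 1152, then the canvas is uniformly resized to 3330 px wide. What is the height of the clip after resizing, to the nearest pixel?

1417 px

Fitted into 2048×1152, the clip spans the width; its height is 2048 / 2.350 ≈ 871.49 px.
Resizing to 3330 px wide multiplies everything by 1.6260: 871.49 → 1417.02 px.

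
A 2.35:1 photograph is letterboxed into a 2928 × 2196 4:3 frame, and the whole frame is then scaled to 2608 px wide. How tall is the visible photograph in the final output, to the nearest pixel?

1110 px

In the 2928×2196 frame the photograph fills the width: height = 2928 / 2.350 ≈ 1245.96 px.
The frame scales by 2608/2928 = 0.8907; 1245.96 × 0.8907 ≈ 1109.79 px.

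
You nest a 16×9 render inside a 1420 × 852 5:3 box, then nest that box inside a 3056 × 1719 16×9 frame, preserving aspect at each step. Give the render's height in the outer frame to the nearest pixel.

1612 px

16×9 in 1420×852: fills the width, so the render is 1420.00 × 798.75.
The 5:3 canvas is height-limited in 3056×1719, giving 2865.00 × 1719.00; scale factor 2.0176.
The render scales with it: height 798.75 × 2.0176 ≈ 1611.56.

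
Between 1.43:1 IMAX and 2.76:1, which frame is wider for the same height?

2.76:1

1.43 and 2.76; 2.76 > 1.43.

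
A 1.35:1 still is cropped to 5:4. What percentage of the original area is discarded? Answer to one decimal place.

7.4%

Going from 1.35:1 to 5:4 means cutting width while keeping height.
Area ratio = (1.250)/(1.350) = 92.59%; the remaining 7.41% is cropped out.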